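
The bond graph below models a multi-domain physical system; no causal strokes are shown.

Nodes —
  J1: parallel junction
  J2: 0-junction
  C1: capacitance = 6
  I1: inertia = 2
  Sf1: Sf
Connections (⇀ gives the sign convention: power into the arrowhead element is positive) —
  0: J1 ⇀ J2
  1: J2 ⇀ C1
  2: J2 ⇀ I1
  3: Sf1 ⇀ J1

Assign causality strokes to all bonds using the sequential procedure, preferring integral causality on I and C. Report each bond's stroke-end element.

#0 |J1
#1 |J2
#2 |I1
#3 |Sf1

β3 stroke at Sf1  (source Sf1 imposes f)
β0 stroke at J1  (only one effort-in slot at J1)
β1 stroke at J2  (prefer integral on C1)
β2 stroke at I1  (0-jn J2 has e-setter on 1)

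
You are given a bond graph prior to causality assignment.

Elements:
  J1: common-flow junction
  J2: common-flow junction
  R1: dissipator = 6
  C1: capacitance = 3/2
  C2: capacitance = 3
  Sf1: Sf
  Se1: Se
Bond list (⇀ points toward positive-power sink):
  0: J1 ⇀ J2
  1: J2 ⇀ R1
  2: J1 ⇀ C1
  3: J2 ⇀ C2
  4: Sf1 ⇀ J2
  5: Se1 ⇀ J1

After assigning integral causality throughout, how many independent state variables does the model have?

2  (C1, C2 all integral)

β4 |Sf1  (Sf1 (Sf) sets flow on bond)
β5 |J1  (Se1: effort source, stroke at far end)
β0 |J2  (J2: bond 4 brought flow, rest push out)
β1 |J2  (J2: bond 4 brought flow, rest push out)
β3 |J2  (common-f at J2 fixed by 4)
β2 |J1  (common-f at J1 fixed by 0)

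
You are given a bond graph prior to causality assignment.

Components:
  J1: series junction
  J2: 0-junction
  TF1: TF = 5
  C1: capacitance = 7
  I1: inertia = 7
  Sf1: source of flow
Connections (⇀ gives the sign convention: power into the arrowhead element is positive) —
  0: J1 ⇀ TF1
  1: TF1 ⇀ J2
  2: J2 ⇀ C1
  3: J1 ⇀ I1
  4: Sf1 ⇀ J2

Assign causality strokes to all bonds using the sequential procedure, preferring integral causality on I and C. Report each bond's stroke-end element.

β0 stroke at J1
β1 stroke at TF1
β2 stroke at J2
β3 stroke at I1
β4 stroke at Sf1

β4 stroke→Sf1  (Sf1 (Sf) sets flow on bond)
β2 stroke→J2  (C1 outputs effort q/C1)
β1 stroke→TF1  (J2 effort already set via bond 2)
β0 stroke→J1  (TF1: transformer flips bond 1)
β3 stroke→I1  (J1 needs exactly one f-in)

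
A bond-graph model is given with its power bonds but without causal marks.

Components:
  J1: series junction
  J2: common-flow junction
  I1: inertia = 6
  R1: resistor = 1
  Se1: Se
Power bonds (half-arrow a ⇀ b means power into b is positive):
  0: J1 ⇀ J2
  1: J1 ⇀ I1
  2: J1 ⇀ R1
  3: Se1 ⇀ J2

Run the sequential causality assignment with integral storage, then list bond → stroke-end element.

#3 stroke at J2  (source Se1 imposes e)
#0 stroke at J1  (J2: last free bond brings flow in)
#1 stroke at I1  (I1 integral (f out))
#2 stroke at J1  (1-jn J1 has f-setter on 1)

β0 |J1
β1 |I1
β2 |J1
β3 |J2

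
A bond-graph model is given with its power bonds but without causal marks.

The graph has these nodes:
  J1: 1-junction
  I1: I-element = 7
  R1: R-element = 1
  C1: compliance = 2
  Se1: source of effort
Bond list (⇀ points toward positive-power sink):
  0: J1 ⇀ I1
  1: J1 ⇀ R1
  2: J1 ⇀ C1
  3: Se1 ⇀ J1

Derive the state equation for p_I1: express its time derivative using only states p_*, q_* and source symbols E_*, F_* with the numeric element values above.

dp_I1/dt = E_Se1 - p_I1/7 - q_C1/2

b3 stroke at J1  (Se1: effort source, stroke at far end)
b0 stroke at I1  (I1: I, integral causality)
b1 stroke at J1  (J1 flow already set via bond 0)
b2 stroke at J1  (1-jn J1 has f-setter on 0)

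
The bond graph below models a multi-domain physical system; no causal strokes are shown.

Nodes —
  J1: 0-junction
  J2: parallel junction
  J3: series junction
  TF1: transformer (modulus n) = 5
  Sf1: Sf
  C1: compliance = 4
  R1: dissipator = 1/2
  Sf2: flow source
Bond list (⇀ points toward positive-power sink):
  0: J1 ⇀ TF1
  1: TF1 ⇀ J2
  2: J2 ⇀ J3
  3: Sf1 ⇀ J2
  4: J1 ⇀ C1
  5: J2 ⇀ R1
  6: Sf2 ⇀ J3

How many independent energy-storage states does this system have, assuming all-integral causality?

1  (C1 all integral)

β3 →Sf1  (Sf1 fixes flow; stroke at Sf1)
β6 →Sf2  (source Sf2 imposes f)
β2 →J3  (J3 flow already set via bond 6)
β4 →J1  (C1: C, integral causality)
β0 →TF1  (J1: bond 4 brought effort, rest push out)
β1 →J2  (through TF1, causality passes straight; one stroke at TF1)
β5 →R1  (J2: bond 1 brought effort, rest push out)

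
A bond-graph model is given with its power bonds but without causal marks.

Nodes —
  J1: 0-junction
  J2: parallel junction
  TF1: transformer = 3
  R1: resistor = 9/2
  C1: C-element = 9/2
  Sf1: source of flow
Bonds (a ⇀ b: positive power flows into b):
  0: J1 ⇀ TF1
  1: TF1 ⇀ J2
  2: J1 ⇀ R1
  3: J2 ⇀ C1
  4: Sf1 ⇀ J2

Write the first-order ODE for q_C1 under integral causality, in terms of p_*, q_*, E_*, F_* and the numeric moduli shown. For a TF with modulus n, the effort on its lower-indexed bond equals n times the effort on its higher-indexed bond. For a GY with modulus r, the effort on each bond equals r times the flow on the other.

b4 stroke→Sf1  (source Sf1 imposes f)
b3 stroke→J2  (C1 integral (e out))
b1 stroke→TF1  (0-jn J2 has e-setter on 3)
b0 stroke→J1  (TF1: transformer flips bond 1)
b2 stroke→R1  (J1: bond 0 brought effort, rest push out)

dq_C1/dt = F_Sf1 - 4*q_C1/9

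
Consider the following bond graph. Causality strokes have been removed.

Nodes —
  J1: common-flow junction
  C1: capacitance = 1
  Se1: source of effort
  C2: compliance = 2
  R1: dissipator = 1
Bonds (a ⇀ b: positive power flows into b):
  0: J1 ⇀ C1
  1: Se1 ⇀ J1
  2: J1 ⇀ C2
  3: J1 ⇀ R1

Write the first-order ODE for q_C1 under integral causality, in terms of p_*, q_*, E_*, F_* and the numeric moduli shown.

dq_C1/dt = E_Se1 - q_C1 - q_C2/2

b1 stroke at J1  (source Se1 imposes e)
b0 stroke at J1  (prefer integral on C1)
b2 stroke at J1  (C2 outputs effort q/C2)
b3 stroke at R1  (closing 1-jn rule on J1)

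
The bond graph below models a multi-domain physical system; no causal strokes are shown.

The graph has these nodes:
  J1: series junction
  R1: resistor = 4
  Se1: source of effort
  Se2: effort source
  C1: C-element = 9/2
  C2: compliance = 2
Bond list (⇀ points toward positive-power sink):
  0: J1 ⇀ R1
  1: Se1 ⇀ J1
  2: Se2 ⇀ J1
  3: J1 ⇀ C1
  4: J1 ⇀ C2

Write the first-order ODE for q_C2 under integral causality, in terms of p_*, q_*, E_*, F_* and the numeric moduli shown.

b1 |J1  (Se1 (Se) sets effort on bond)
b2 |J1  (Se2: effort source, stroke at far end)
b3 |J1  (C1: C, integral causality)
b4 |J1  (C2: C, integral causality)
b0 |R1  (closing 1-jn rule on J1)

dq_C2/dt = E_Se1/4 + E_Se2/4 - q_C1/18 - q_C2/8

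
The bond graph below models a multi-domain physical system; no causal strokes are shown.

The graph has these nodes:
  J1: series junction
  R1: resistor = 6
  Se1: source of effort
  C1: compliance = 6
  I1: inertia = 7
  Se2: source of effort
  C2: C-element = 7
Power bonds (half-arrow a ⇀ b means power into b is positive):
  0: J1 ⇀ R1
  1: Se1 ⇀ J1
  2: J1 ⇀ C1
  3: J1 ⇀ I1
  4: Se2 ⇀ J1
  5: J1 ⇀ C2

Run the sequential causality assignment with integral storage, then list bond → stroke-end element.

#0 |J1
#1 |J1
#2 |J1
#3 |I1
#4 |J1
#5 |J1

b1 →J1  (Se1: effort source, stroke at far end)
b4 →J1  (source Se2 imposes e)
b2 →J1  (prefer integral on C1)
b3 →I1  (I1 outputs flow p/I1)
b0 →J1  (common-f at J1 fixed by 3)
b5 →J1  (1-jn J1 has f-setter on 3)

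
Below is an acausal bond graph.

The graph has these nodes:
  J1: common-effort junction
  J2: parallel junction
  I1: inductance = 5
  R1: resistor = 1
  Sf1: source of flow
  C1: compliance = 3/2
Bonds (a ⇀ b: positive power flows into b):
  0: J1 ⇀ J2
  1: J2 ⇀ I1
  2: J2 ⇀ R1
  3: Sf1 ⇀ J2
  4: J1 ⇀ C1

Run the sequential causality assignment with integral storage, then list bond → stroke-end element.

β0 stroke→J2
β1 stroke→I1
β2 stroke→R1
β3 stroke→Sf1
β4 stroke→J1

β3 |Sf1  (Sf1: flow source, stroke at near end)
β1 |I1  (prefer integral on I1)
β4 |J1  (C1: C, integral causality)
β0 |J2  (J1: bond 4 brought effort, rest push out)
β2 |R1  (common-e at J2 fixed by 0)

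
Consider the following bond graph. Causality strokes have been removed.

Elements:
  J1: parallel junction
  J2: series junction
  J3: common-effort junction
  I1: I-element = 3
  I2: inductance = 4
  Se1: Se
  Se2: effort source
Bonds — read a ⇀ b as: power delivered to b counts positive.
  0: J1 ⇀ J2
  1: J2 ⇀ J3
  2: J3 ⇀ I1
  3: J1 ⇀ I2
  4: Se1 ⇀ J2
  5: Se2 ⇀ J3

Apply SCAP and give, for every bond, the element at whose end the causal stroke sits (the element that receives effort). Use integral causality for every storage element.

b0 stroke→J1
b1 stroke→J2
b2 stroke→I1
b3 stroke→I2
b4 stroke→J2
b5 stroke→J3

b4 →J2  (source Se1 imposes e)
b5 →J3  (source Se2 imposes e)
b1 →J2  (0-jn J3 has e-setter on 5)
b2 →I1  (0-jn J3 has e-setter on 5)
b0 →J1  (closing 1-jn rule on J2)
b3 →I2  (common-e at J1 fixed by 0)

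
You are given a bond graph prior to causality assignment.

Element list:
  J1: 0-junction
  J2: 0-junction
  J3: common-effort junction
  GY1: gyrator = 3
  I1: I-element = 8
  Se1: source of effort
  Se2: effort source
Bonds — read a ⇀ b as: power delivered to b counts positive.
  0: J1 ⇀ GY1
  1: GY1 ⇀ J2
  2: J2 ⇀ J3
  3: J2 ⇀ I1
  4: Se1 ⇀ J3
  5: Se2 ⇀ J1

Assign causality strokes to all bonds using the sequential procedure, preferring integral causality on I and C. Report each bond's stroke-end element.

β0 →GY1
β1 →GY1
β2 →J2
β3 →I1
β4 →J3
β5 →J1

β4 stroke→J3  (Se1 fixes effort; stroke away)
β5 stroke→J1  (Se2 fixes effort; stroke away)
β0 stroke→GY1  (J1: bond 5 brought effort, rest push out)
β2 stroke→J2  (common-e at J3 fixed by 4)
β1 stroke→GY1  (GY1 both-in/both-out from 0)
β3 stroke→I1  (J2 effort already set via bond 2)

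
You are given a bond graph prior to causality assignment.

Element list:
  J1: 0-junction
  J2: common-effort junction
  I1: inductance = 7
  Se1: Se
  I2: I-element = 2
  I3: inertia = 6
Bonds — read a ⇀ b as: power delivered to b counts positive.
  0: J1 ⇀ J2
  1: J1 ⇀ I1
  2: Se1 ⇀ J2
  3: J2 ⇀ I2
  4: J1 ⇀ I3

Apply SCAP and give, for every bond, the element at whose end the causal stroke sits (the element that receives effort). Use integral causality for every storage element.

#2 stroke at J2  (source Se1 imposes e)
#0 stroke at J1  (J2 effort already set via bond 2)
#3 stroke at I2  (J2: bond 2 brought effort, rest push out)
#1 stroke at I1  (0-jn J1 has e-setter on 0)
#4 stroke at I3  (common-e at J1 fixed by 0)

β0 stroke→J1
β1 stroke→I1
β2 stroke→J2
β3 stroke→I2
β4 stroke→I3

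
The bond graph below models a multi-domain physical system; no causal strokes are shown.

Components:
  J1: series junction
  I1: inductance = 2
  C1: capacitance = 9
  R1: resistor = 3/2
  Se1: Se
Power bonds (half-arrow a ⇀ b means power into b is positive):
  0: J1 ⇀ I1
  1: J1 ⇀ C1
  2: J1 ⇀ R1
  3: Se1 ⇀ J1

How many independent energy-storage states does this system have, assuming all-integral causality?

2  (C1, I1 all integral)

bond 3 stroke at J1  (source Se1 imposes e)
bond 0 stroke at I1  (prefer integral on I1)
bond 1 stroke at J1  (common-f at J1 fixed by 0)
bond 2 stroke at J1  (J1 flow already set via bond 0)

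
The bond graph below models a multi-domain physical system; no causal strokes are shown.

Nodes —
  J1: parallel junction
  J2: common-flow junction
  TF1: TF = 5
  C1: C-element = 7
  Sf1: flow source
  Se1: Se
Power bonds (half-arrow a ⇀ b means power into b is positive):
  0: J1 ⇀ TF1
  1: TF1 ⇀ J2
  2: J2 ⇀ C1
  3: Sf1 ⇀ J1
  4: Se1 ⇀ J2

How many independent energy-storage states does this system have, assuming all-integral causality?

β3 stroke→Sf1  (Sf1: flow source, stroke at near end)
β4 stroke→J2  (Se1: effort source, stroke at far end)
β0 stroke→J1  (only one effort-in slot at J1)
β1 stroke→TF1  (TF1 one-in-one-out from 0)
β2 stroke→J2  (J2 flow already set via bond 1)

1  (C1 all integral)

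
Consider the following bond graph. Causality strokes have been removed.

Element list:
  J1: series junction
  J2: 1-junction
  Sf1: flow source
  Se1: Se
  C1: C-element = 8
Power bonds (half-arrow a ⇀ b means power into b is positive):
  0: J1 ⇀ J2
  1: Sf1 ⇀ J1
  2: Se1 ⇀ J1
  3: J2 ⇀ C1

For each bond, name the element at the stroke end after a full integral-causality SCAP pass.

bond 1 stroke→Sf1  (Sf1 (Sf) sets flow on bond)
bond 2 stroke→J1  (Se1 fixes effort; stroke away)
bond 0 stroke→J1  (J1 flow already set via bond 1)
bond 3 stroke→J2  (J2 flow already set via bond 0)

b0 stroke at J1
b1 stroke at Sf1
b2 stroke at J1
b3 stroke at J2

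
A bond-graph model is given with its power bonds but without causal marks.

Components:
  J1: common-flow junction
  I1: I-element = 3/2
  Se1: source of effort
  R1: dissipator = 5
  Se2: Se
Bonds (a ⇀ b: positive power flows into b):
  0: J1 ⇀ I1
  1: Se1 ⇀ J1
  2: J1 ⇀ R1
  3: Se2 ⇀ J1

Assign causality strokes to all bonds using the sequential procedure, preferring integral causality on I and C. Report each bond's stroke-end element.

#1 |J1  (Se1 fixes effort; stroke away)
#3 |J1  (Se2 fixes effort; stroke away)
#0 |I1  (I1: I, integral causality)
#2 |J1  (common-f at J1 fixed by 0)

bond 0 stroke→I1
bond 1 stroke→J1
bond 2 stroke→J1
bond 3 stroke→J1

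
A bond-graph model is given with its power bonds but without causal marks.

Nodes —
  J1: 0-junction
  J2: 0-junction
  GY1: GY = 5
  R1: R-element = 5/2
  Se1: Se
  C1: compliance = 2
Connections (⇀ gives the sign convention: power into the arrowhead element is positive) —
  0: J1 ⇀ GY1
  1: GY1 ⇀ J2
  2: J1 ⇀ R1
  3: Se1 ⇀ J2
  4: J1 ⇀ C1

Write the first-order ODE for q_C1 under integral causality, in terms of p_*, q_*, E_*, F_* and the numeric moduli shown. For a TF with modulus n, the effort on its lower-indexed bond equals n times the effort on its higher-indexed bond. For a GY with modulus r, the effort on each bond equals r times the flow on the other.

dq_C1/dt = -E_Se1/5 - q_C1/5

β3 |J2  (Se1 (Se) sets effort on bond)
β1 |GY1  (common-e at J2 fixed by 3)
β0 |GY1  (GY1 both-in/both-out from 1)
β4 |J1  (C1 integral (e out))
β2 |R1  (0-jn J1 has e-setter on 4)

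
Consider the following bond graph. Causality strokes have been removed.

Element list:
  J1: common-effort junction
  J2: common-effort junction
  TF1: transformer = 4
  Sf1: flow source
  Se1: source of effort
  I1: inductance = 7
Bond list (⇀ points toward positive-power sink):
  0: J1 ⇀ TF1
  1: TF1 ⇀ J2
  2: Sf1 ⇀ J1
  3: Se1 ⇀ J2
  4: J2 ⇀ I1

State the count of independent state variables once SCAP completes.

1  (I1 all integral)

bond 2 stroke→Sf1  (Sf1: flow source, stroke at near end)
bond 3 stroke→J2  (Se1: effort source, stroke at far end)
bond 0 stroke→J1  (only one effort-in slot at J1)
bond 1 stroke→TF1  (0-jn J2 has e-setter on 3)
bond 4 stroke→I1  (J2 effort already set via bond 3)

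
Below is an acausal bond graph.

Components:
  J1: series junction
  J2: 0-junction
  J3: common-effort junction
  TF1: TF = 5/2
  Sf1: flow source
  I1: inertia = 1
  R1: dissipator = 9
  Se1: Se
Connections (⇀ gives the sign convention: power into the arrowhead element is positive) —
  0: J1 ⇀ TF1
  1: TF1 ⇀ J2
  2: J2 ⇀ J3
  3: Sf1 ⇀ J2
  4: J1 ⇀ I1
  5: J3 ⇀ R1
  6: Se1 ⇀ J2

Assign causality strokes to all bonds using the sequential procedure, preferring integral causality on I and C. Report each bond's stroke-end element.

#3 |Sf1  (Sf1 (Sf) sets flow on bond)
#6 |J2  (source Se1 imposes e)
#1 |TF1  (J2: bond 6 brought effort, rest push out)
#2 |J3  (0-jn J2 has e-setter on 6)
#5 |R1  (J3: bond 2 brought effort, rest push out)
#0 |J1  (TF1 one-in-one-out from 1)
#4 |I1  (only one flow-in slot at J1)

#0 stroke at J1
#1 stroke at TF1
#2 stroke at J3
#3 stroke at Sf1
#4 stroke at I1
#5 stroke at R1
#6 stroke at J2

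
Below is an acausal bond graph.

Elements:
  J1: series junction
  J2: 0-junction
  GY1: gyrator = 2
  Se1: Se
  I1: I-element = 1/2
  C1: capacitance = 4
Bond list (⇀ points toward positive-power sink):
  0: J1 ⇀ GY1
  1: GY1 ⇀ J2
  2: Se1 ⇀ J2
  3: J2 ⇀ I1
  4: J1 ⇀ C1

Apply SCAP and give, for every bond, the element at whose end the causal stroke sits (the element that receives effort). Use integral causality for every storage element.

bond 2 |J2  (source Se1 imposes e)
bond 1 |GY1  (common-e at J2 fixed by 2)
bond 3 |I1  (J2: bond 2 brought effort, rest push out)
bond 0 |GY1  (GY1 both-in/both-out from 1)
bond 4 |J1  (common-f at J1 fixed by 0)

b0 →GY1
b1 →GY1
b2 →J2
b3 →I1
b4 →J1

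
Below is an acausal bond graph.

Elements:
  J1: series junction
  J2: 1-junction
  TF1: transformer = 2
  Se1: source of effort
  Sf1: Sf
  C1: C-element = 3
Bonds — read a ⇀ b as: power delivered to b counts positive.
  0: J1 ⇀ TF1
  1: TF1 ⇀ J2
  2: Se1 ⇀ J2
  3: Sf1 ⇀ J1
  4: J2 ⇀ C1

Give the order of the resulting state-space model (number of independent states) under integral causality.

β2 →J2  (source Se1 imposes e)
β3 →Sf1  (source Sf1 imposes f)
β0 →J1  (1-jn J1 has f-setter on 3)
β1 →TF1  (TF1: transformer flips bond 0)
β4 →J2  (1-jn J2 has f-setter on 1)

1  (C1 all integral)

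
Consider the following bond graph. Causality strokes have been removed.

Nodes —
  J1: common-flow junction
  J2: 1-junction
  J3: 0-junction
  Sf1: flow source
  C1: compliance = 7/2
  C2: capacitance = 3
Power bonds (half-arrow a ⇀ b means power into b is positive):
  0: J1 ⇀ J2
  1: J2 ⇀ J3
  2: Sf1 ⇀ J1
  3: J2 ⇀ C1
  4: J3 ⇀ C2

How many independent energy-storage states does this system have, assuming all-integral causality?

2  (C1, C2 all integral)

β2 |Sf1  (Sf1: flow source, stroke at near end)
β0 |J1  (common-f at J1 fixed by 2)
β1 |J2  (common-f at J2 fixed by 0)
β3 |J2  (J2: bond 0 brought flow, rest push out)
β4 |J3  (J3 needs exactly one e-in)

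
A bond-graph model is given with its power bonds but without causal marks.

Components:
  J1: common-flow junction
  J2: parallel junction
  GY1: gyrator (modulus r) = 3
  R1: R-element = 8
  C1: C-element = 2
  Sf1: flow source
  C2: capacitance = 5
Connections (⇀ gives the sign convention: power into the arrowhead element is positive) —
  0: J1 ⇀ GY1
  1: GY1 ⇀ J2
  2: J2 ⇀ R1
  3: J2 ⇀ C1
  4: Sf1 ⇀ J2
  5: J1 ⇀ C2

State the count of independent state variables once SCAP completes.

bond 4 |Sf1  (Sf1 fixes flow; stroke at Sf1)
bond 3 |J2  (C1 integral (e out))
bond 1 |GY1  (common-e at J2 fixed by 3)
bond 2 |R1  (J2: bond 3 brought effort, rest push out)
bond 0 |GY1  (GY1 both-in/both-out from 1)
bond 5 |J1  (J1: bond 0 brought flow, rest push out)

2  (C1, C2 all integral)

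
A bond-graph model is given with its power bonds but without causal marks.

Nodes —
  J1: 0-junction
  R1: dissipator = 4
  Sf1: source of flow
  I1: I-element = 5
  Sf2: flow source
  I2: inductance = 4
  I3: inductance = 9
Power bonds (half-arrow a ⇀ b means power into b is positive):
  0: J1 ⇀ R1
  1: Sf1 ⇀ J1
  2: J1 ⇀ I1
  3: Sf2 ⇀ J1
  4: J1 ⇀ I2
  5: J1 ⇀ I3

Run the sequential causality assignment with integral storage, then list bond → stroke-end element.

β1 stroke→Sf1  (Sf1: flow source, stroke at near end)
β3 stroke→Sf2  (Sf2 fixes flow; stroke at Sf2)
β2 stroke→I1  (I1: I, integral causality)
β4 stroke→I2  (I2 outputs flow p/I2)
β5 stroke→I3  (I3 integral (f out))
β0 stroke→J1  (closing 0-jn rule on J1)

b0 stroke at J1
b1 stroke at Sf1
b2 stroke at I1
b3 stroke at Sf2
b4 stroke at I2
b5 stroke at I3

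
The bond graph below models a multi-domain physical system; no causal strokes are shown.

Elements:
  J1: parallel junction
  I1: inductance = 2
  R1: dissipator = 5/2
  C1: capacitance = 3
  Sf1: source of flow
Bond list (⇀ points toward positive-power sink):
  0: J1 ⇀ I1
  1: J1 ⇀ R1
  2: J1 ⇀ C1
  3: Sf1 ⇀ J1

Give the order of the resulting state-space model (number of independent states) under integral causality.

β3 stroke→Sf1  (Sf1: flow source, stroke at near end)
β0 stroke→I1  (I1: I, integral causality)
β2 stroke→J1  (C1 integral (e out))
β1 stroke→R1  (common-e at J1 fixed by 2)

2  (C1, I1 all integral)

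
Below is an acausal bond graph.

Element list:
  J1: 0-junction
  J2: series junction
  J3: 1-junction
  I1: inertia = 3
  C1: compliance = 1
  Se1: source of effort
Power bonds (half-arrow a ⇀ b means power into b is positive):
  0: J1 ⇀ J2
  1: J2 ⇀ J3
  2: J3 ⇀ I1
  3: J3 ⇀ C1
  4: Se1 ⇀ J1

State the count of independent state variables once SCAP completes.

2  (C1, I1 all integral)

bond 4 stroke→J1  (Se1 (Se) sets effort on bond)
bond 0 stroke→J2  (J1 effort already set via bond 4)
bond 1 stroke→J3  (J2: last free bond brings flow in)
bond 2 stroke→I1  (I1 outputs flow p/I1)
bond 3 stroke→J3  (J3 flow already set via bond 2)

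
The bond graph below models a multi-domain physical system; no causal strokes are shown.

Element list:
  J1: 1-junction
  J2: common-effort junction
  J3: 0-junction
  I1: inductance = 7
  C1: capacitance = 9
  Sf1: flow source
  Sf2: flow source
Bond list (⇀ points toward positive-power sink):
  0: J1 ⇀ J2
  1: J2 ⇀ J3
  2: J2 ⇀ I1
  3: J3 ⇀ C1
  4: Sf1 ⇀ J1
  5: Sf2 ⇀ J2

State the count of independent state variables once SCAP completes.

2  (C1, I1 all integral)

β4 stroke at Sf1  (Sf1 (Sf) sets flow on bond)
β5 stroke at Sf2  (Sf2 (Sf) sets flow on bond)
β0 stroke at J1  (J1 flow already set via bond 4)
β2 stroke at I1  (I1: I, integral causality)
β1 stroke at J2  (only one effort-in slot at J2)
β3 stroke at J3  (J3: last free bond brings effort in)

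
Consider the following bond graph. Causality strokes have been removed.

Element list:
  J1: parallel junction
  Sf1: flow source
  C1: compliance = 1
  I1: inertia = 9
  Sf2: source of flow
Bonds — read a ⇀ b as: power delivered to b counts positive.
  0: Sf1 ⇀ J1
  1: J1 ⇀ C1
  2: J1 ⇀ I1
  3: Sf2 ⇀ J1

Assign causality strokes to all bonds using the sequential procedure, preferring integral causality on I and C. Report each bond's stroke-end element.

β0 stroke at Sf1
β1 stroke at J1
β2 stroke at I1
β3 stroke at Sf2

β0 →Sf1  (Sf1 (Sf) sets flow on bond)
β3 →Sf2  (source Sf2 imposes f)
β1 →J1  (C1 outputs effort q/C1)
β2 →I1  (0-jn J1 has e-setter on 1)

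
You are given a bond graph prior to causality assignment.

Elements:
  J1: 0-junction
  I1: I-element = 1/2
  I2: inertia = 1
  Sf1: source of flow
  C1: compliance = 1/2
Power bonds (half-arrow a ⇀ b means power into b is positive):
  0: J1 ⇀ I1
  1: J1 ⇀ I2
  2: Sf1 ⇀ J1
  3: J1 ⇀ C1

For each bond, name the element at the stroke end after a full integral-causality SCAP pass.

β0 stroke at I1
β1 stroke at I2
β2 stroke at Sf1
β3 stroke at J1

#2 stroke→Sf1  (Sf1 fixes flow; stroke at Sf1)
#0 stroke→I1  (prefer integral on I1)
#1 stroke→I2  (I2 outputs flow p/I2)
#3 stroke→J1  (closing 0-jn rule on J1)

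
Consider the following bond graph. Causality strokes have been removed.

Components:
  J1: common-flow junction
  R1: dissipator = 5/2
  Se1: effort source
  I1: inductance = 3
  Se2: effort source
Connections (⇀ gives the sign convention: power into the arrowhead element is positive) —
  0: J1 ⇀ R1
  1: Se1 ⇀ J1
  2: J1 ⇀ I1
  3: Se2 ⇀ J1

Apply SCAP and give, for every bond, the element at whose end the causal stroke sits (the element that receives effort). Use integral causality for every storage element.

#1 →J1  (Se1 fixes effort; stroke away)
#3 →J1  (Se2 fixes effort; stroke away)
#2 →I1  (I1: I, integral causality)
#0 →J1  (common-f at J1 fixed by 2)

#0 |J1
#1 |J1
#2 |I1
#3 |J1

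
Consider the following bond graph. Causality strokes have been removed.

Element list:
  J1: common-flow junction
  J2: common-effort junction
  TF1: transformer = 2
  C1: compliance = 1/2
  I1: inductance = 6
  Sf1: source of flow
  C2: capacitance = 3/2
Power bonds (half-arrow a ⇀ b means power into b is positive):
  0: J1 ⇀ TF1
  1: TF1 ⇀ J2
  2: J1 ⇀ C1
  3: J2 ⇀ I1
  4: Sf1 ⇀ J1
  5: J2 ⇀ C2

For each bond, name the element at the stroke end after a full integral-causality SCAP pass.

b0 |J1
b1 |TF1
b2 |J1
b3 |I1
b4 |Sf1
b5 |J2

#4 →Sf1  (Sf1 fixes flow; stroke at Sf1)
#0 →J1  (1-jn J1 has f-setter on 4)
#2 →J1  (J1 flow already set via bond 4)
#1 →TF1  (TF1: transformer flips bond 0)
#3 →I1  (I1 outputs flow p/I1)
#5 →J2  (only one effort-in slot at J2)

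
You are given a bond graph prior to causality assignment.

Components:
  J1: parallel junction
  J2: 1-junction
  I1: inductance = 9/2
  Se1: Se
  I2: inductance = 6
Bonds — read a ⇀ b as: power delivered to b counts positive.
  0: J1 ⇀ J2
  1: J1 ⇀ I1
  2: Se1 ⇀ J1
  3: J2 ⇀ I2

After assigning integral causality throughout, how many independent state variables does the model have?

2  (I1, I2 all integral)

#2 stroke at J1  (Se1: effort source, stroke at far end)
#0 stroke at J2  (J1 effort already set via bond 2)
#1 stroke at I1  (common-e at J1 fixed by 2)
#3 stroke at I2  (only one flow-in slot at J2)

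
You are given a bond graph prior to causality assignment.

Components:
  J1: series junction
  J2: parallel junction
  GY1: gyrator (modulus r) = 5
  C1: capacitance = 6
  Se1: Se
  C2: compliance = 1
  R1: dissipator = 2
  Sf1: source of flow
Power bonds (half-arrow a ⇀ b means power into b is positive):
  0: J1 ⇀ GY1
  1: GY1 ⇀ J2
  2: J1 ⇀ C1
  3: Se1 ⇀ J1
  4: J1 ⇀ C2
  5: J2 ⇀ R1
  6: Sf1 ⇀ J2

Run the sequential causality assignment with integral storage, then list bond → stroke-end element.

bond 3 stroke→J1  (source Se1 imposes e)
bond 6 stroke→Sf1  (Sf1: flow source, stroke at near end)
bond 2 stroke→J1  (C1 integral (e out))
bond 4 stroke→J1  (C2 integral (e out))
bond 0 stroke→GY1  (closing 1-jn rule on J1)
bond 1 stroke→GY1  (GY1: gyrator matches bond 0)
bond 5 stroke→J2  (only one effort-in slot at J2)

β0 stroke at GY1
β1 stroke at GY1
β2 stroke at J1
β3 stroke at J1
β4 stroke at J1
β5 stroke at J2
β6 stroke at Sf1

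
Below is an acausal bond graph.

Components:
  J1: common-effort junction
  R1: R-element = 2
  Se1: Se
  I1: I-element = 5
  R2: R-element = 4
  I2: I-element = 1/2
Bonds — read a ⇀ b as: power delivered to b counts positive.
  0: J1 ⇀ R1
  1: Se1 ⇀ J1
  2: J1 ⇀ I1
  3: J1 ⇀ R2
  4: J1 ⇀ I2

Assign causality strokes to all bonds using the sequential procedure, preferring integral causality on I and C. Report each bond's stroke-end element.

β0 stroke→R1
β1 stroke→J1
β2 stroke→I1
β3 stroke→R2
β4 stroke→I2

β1 stroke at J1  (Se1: effort source, stroke at far end)
β0 stroke at R1  (J1: bond 1 brought effort, rest push out)
β2 stroke at I1  (J1: bond 1 brought effort, rest push out)
β3 stroke at R2  (0-jn J1 has e-setter on 1)
β4 stroke at I2  (0-jn J1 has e-setter on 1)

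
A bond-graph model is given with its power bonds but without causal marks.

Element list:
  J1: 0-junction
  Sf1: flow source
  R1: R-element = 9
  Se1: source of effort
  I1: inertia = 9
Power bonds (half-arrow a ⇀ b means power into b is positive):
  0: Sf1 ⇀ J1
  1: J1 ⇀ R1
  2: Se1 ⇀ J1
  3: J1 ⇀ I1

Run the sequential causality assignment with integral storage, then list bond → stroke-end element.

b0 →Sf1
b1 →R1
b2 →J1
b3 →I1

b0 →Sf1  (source Sf1 imposes f)
b2 →J1  (Se1 fixes effort; stroke away)
b1 →R1  (common-e at J1 fixed by 2)
b3 →I1  (0-jn J1 has e-setter on 2)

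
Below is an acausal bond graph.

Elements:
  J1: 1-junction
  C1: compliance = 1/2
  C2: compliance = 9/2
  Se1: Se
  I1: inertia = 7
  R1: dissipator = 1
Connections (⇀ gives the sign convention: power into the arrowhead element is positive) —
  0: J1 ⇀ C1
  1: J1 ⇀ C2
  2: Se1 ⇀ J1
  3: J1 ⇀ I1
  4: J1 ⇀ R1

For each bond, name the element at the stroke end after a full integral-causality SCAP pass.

β0 stroke at J1
β1 stroke at J1
β2 stroke at J1
β3 stroke at I1
β4 stroke at J1

β2 stroke at J1  (source Se1 imposes e)
β0 stroke at J1  (C1 integral (e out))
β1 stroke at J1  (C2 integral (e out))
β3 stroke at I1  (I1 outputs flow p/I1)
β4 stroke at J1  (1-jn J1 has f-setter on 3)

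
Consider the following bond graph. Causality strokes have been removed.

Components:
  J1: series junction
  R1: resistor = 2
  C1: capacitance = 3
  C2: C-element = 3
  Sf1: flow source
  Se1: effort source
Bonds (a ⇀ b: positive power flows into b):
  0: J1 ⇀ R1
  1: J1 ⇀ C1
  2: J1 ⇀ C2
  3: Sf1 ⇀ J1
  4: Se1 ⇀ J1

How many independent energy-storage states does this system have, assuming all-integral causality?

#3 →Sf1  (Sf1: flow source, stroke at near end)
#4 →J1  (source Se1 imposes e)
#0 →J1  (common-f at J1 fixed by 3)
#1 →J1  (J1 flow already set via bond 3)
#2 →J1  (1-jn J1 has f-setter on 3)

2  (C1, C2 all integral)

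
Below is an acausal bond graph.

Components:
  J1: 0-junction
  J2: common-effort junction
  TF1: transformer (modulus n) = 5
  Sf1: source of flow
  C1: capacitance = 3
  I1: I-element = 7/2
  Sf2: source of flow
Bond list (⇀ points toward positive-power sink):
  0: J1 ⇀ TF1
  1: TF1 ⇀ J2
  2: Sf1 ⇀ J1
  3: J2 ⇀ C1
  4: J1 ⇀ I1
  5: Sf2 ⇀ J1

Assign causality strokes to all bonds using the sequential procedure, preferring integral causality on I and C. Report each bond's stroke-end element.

#0 |J1
#1 |TF1
#2 |Sf1
#3 |J2
#4 |I1
#5 |Sf2

b2 stroke at Sf1  (Sf1 (Sf) sets flow on bond)
b5 stroke at Sf2  (Sf2: flow source, stroke at near end)
b3 stroke at J2  (C1 outputs effort q/C1)
b1 stroke at TF1  (J2 effort already set via bond 3)
b0 stroke at J1  (TF TF1: opposite of bond 1)
b4 stroke at I1  (0-jn J1 has e-setter on 0)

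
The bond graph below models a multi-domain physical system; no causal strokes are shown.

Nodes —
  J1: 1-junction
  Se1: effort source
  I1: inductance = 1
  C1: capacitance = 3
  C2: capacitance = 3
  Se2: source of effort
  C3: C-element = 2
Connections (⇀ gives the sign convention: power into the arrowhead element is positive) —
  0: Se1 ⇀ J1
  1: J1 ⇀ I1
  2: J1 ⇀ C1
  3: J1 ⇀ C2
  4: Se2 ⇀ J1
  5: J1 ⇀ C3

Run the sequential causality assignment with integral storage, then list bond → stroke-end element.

b0 stroke at J1  (source Se1 imposes e)
b4 stroke at J1  (source Se2 imposes e)
b1 stroke at I1  (I1 outputs flow p/I1)
b2 stroke at J1  (1-jn J1 has f-setter on 1)
b3 stroke at J1  (1-jn J1 has f-setter on 1)
b5 stroke at J1  (J1: bond 1 brought flow, rest push out)

β0 stroke at J1
β1 stroke at I1
β2 stroke at J1
β3 stroke at J1
β4 stroke at J1
β5 stroke at J1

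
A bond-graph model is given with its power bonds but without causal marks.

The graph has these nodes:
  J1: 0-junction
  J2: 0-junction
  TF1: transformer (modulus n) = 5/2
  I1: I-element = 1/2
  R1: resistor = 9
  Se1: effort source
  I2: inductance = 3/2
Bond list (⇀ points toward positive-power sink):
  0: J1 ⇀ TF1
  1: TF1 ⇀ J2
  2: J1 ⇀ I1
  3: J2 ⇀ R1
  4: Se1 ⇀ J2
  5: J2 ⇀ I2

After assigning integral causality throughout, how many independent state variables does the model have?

2  (I1, I2 all integral)

b4 |J2  (Se1: effort source, stroke at far end)
b1 |TF1  (0-jn J2 has e-setter on 4)
b3 |R1  (common-e at J2 fixed by 4)
b5 |I2  (0-jn J2 has e-setter on 4)
b0 |J1  (through TF1, causality passes straight; one stroke at TF1)
b2 |I1  (J1 effort already set via bond 0)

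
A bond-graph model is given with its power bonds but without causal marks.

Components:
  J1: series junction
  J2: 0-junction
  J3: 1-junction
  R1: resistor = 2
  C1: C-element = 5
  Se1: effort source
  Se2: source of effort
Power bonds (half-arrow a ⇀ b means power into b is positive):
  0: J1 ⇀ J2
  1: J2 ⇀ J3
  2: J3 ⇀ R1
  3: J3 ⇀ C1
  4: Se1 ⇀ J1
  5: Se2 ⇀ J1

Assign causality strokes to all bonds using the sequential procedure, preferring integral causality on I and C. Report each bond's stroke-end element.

bond 4 →J1  (Se1 (Se) sets effort on bond)
bond 5 →J1  (Se2 (Se) sets effort on bond)
bond 0 →J2  (J1 needs exactly one f-in)
bond 1 →J3  (J2 effort already set via bond 0)
bond 3 →J3  (C1 outputs effort q/C1)
bond 2 →R1  (only one flow-in slot at J3)

β0 |J2
β1 |J3
β2 |R1
β3 |J3
β4 |J1
β5 |J1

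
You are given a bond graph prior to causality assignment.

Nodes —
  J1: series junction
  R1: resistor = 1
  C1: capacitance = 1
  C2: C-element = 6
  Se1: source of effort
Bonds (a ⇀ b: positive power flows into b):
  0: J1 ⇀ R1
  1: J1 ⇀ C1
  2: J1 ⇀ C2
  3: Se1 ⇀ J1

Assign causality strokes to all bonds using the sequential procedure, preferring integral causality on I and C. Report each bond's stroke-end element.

#0 stroke at R1
#1 stroke at J1
#2 stroke at J1
#3 stroke at J1

β3 stroke→J1  (Se1 (Se) sets effort on bond)
β1 stroke→J1  (C1: C, integral causality)
β2 stroke→J1  (C2: C, integral causality)
β0 stroke→R1  (closing 1-jn rule on J1)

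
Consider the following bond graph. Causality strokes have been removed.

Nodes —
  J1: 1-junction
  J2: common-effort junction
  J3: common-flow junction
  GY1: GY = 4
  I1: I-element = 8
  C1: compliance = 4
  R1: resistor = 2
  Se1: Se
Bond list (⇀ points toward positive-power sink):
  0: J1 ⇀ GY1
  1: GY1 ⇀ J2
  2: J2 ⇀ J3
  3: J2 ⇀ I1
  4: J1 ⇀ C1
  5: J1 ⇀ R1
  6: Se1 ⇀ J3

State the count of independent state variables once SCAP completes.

b6 →J3  (Se1: effort source, stroke at far end)
b2 →J2  (only one flow-in slot at J3)
b1 →GY1  (common-e at J2 fixed by 2)
b3 →I1  (common-e at J2 fixed by 2)
b0 →GY1  (GY1: gyrator matches bond 1)
b4 →J1  (common-f at J1 fixed by 0)
b5 →J1  (common-f at J1 fixed by 0)

2  (C1, I1 all integral)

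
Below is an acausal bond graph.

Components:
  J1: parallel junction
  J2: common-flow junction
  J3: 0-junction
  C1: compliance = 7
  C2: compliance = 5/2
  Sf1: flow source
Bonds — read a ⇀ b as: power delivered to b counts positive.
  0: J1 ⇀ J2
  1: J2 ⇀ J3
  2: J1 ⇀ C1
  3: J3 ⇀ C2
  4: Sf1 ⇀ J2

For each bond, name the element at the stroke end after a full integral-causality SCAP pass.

b0 →J2
b1 →J2
b2 →J1
b3 →J3
b4 →Sf1

β4 →Sf1  (Sf1: flow source, stroke at near end)
β0 →J2  (J2 flow already set via bond 4)
β1 →J2  (1-jn J2 has f-setter on 4)
β3 →J3  (J3 needs exactly one e-in)
β2 →J1  (J1: last free bond brings effort in)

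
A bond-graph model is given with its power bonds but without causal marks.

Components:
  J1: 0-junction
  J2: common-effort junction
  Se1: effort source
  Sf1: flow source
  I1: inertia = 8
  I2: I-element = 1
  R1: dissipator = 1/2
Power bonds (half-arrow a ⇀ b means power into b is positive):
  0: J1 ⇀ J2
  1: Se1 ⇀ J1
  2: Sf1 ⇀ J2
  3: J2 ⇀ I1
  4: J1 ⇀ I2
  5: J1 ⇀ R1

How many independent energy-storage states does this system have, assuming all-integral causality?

b1 →J1  (Se1 (Se) sets effort on bond)
b2 →Sf1  (Sf1: flow source, stroke at near end)
b0 →J2  (J1: bond 1 brought effort, rest push out)
b4 →I2  (J1 effort already set via bond 1)
b5 →R1  (common-e at J1 fixed by 1)
b3 →I1  (J2: bond 0 brought effort, rest push out)

2  (I1, I2 all integral)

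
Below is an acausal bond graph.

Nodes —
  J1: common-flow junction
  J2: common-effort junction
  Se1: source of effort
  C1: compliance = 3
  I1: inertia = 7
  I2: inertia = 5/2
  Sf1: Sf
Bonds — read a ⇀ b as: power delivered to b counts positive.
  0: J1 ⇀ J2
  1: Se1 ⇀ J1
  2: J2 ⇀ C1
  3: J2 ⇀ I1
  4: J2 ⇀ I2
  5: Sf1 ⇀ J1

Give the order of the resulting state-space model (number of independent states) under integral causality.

bond 1 stroke→J1  (source Se1 imposes e)
bond 5 stroke→Sf1  (Sf1: flow source, stroke at near end)
bond 0 stroke→J1  (J1: bond 5 brought flow, rest push out)
bond 2 stroke→J2  (C1: C, integral causality)
bond 3 stroke→I1  (J2 effort already set via bond 2)
bond 4 stroke→I2  (J2 effort already set via bond 2)

3  (C1, I1, I2 all integral)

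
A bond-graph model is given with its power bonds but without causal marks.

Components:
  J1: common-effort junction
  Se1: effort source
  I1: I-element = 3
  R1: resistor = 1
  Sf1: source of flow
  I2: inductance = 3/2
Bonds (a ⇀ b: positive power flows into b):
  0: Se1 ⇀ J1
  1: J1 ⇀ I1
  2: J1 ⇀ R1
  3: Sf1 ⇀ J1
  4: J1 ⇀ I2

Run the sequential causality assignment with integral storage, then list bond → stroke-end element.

β0 stroke at J1
β1 stroke at I1
β2 stroke at R1
β3 stroke at Sf1
β4 stroke at I2

bond 0 stroke at J1  (Se1: effort source, stroke at far end)
bond 3 stroke at Sf1  (Sf1: flow source, stroke at near end)
bond 1 stroke at I1  (J1 effort already set via bond 0)
bond 2 stroke at R1  (J1: bond 0 brought effort, rest push out)
bond 4 stroke at I2  (J1: bond 0 brought effort, rest push out)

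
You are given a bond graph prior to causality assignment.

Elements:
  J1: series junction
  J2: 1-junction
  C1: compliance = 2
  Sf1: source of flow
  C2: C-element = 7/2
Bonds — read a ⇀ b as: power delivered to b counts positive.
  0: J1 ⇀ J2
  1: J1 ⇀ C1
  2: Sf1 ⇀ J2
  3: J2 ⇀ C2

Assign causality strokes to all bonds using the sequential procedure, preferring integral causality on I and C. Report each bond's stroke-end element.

β0 |J2
β1 |J1
β2 |Sf1
β3 |J2

#2 |Sf1  (Sf1: flow source, stroke at near end)
#0 |J2  (J2: bond 2 brought flow, rest push out)
#3 |J2  (1-jn J2 has f-setter on 2)
#1 |J1  (common-f at J1 fixed by 0)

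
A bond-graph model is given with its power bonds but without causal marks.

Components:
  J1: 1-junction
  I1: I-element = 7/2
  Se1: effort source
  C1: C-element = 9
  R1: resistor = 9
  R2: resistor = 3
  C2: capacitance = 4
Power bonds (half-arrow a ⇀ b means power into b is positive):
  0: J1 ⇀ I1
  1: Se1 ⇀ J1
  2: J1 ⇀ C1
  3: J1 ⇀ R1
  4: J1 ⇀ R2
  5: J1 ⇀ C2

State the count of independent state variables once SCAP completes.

3  (C1, C2, I1 all integral)

β1 stroke→J1  (Se1 (Se) sets effort on bond)
β0 stroke→I1  (I1: I, integral causality)
β2 stroke→J1  (J1 flow already set via bond 0)
β3 stroke→J1  (J1: bond 0 brought flow, rest push out)
β4 stroke→J1  (J1: bond 0 brought flow, rest push out)
β5 stroke→J1  (1-jn J1 has f-setter on 0)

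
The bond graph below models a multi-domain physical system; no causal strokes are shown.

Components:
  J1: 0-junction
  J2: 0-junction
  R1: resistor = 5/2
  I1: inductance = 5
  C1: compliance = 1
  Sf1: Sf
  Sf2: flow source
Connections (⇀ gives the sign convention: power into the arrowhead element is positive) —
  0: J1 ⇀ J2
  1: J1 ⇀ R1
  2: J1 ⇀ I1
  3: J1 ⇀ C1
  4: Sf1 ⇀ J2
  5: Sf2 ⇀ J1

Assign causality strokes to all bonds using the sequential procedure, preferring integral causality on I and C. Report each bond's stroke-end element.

#0 stroke at J2
#1 stroke at R1
#2 stroke at I1
#3 stroke at J1
#4 stroke at Sf1
#5 stroke at Sf2

β4 stroke at Sf1  (Sf1 fixes flow; stroke at Sf1)
β5 stroke at Sf2  (source Sf2 imposes f)
β0 stroke at J2  (closing 0-jn rule on J2)
β2 stroke at I1  (I1 integral (f out))
β3 stroke at J1  (C1 outputs effort q/C1)
β1 stroke at R1  (J1 effort already set via bond 3)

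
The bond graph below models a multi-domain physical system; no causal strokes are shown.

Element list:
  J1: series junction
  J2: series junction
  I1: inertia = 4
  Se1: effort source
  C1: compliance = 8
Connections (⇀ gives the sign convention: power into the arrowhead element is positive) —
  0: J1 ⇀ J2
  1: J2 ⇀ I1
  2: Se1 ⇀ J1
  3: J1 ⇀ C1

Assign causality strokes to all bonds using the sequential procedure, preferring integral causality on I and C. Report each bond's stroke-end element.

β0 stroke→J2
β1 stroke→I1
β2 stroke→J1
β3 stroke→J1

β2 stroke at J1  (Se1 fixes effort; stroke away)
β1 stroke at I1  (I1: I, integral causality)
β0 stroke at J2  (1-jn J2 has f-setter on 1)
β3 stroke at J1  (J1 flow already set via bond 0)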